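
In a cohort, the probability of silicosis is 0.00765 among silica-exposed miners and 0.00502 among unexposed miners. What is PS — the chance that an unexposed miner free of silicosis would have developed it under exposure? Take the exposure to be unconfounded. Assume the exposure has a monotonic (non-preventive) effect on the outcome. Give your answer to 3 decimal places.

PS ≈ 0.003

Let p₁ = 0.00765, p₀ = 0.00502.
Under exogeneity and monotonicity, PS = (p₁ − p₀) / (1 − p₀).
PS = (0.00765 − 0.00502) / (1 − 0.00502) = 0.00263 / 0.99498 ≈ 0.0026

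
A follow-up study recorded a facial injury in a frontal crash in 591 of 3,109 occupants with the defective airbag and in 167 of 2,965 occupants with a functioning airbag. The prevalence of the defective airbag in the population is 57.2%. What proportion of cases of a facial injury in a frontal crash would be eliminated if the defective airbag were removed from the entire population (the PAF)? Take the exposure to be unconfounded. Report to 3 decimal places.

p₁ = P(outcome | exposed) = 591/3109 = 0.19009
p₀ = P(outcome | unexposed) = 167/2965 = 0.056324
Overall risk P(Y=1) = π·p₁ + (1−π)·p₀ = 0.572×0.19009 + 0.428×0.056324 = 0.13284.
Under exogeneity, PAF = [P(Y=1) − p₀] / P(Y=1).
PAF = (0.13284 − 0.056324) / 0.13284 ≈ 0.5760

PAF ≈ 0.576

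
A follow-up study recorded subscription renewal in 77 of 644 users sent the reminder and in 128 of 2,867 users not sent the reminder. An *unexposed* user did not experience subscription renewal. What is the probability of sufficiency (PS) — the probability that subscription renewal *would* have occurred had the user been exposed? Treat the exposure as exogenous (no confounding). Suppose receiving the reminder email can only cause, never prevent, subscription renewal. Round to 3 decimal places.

PS ≈ 0.078

p₁ = P(outcome | exposed) = 77/644 = 0.11957
p₀ = P(outcome | unexposed) = 128/2867 = 0.044646
Under exogeneity and monotonicity, PS = (p₁ − p₀) / (1 − p₀).
PS = (0.11957 − 0.044646) / (1 − 0.044646) = 0.074919 / 0.95535 ≈ 0.0784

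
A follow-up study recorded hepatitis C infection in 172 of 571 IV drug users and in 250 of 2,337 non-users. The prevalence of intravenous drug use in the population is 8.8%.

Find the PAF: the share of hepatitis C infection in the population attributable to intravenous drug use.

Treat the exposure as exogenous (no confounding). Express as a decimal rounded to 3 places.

PAF ≈ 0.138

p₁ = P(outcome | exposed) = 172/571 = 0.30123
p₀ = P(outcome | unexposed) = 250/2337 = 0.10697
Overall risk P(Y=1) = π·p₁ + (1−π)·p₀ = 0.088×0.30123 + 0.912×0.10697 = 0.12407.
Under exogeneity, PAF = [P(Y=1) − p₀] / P(Y=1).
PAF = (0.12407 − 0.10697) / 0.12407 ≈ 0.1378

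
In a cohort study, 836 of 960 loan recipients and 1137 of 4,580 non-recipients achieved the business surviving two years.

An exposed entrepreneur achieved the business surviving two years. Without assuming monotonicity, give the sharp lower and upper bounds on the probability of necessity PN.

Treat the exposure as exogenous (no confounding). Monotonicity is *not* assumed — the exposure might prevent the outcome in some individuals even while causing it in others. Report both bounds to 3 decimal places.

p₁ = P(outcome | exposed) = 836/960 = 0.87083
p₀ = P(outcome | unexposed) = 1137/4580 = 0.24825
Under exogeneity alone the bounds on PN are max{0,(p₁−p₀)/p₁} ≤ PN ≤ min{1,(1−p₀)/p₁}.
  lower = (p₁ − p₀)/p₁ = 0.62258 / 0.87083 ≈ 0.7149
  upper = min{1, (1 − p₀)/p₁} = 0.75175 / 0.87083 ≈ 0.8632

0.715 ≤ PN ≤ 0.863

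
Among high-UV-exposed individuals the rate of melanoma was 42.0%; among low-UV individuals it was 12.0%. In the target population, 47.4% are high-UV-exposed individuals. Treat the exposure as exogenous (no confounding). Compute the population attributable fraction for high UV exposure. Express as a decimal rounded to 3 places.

p₁ = 0.42, p₀ = 0.12.
Overall risk P(Y=1) = π·p₁ + (1−π)·p₀ = 0.474×0.42 + 0.526×0.12 = 0.2622.
Under exogeneity, PAF = [P(Y=1) − p₀] / P(Y=1).
PAF = (0.2622 − 0.12) / 0.2622 ≈ 0.5423

PAF ≈ 0.542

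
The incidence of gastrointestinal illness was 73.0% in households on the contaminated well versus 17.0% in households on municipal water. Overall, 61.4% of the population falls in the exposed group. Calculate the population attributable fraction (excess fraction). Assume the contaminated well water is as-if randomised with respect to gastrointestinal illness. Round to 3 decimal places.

p₁ = 0.73, p₀ = 0.17.
Overall risk P(Y=1) = π·p₁ + (1−π)·p₀ = 0.614×0.73 + 0.386×0.17 = 0.51384.
Under exogeneity, PAF = [P(Y=1) − p₀] / P(Y=1).
PAF = (0.51384 − 0.17) / 0.51384 ≈ 0.6692

PAF ≈ 0.669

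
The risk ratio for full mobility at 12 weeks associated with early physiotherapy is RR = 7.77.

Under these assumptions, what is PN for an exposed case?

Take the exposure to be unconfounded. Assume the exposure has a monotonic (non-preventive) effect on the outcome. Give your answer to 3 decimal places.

Under exogeneity and monotonicity, PN = (RR − 1) / RR = 1 − 1/RR.
PN = (7.77 − 1) / 7.77 = 6.77 / 7.77 ≈ 0.8713

PN ≈ 0.871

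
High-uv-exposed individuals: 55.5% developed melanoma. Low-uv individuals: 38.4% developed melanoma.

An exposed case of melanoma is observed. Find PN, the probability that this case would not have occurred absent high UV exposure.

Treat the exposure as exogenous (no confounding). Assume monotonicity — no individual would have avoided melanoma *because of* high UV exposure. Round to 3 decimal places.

p₁ = 0.555, p₀ = 0.384.
Under exogeneity and monotonicity, PN = (p₁ − p₀) / p₁.
PN = (0.555 − 0.384) / 0.555 = 0.171 / 0.555 ≈ 0.3081

PN ≈ 0.308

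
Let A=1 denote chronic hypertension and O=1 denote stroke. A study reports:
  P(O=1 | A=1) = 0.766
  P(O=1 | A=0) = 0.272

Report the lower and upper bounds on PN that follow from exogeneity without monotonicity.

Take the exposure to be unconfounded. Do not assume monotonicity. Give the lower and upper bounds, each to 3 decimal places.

Let p₁ = 0.766, p₀ = 0.272.
Under exogeneity alone the bounds on PN are max{0,(p₁−p₀)/p₁} ≤ PN ≤ min{1,(1−p₀)/p₁}.
  lower = (p₁ − p₀)/p₁ = 0.494 / 0.766 ≈ 0.6449
  upper = min{1, (1 − p₀)/p₁} = 0.728 / 0.766 ≈ 0.9504

0.645 ≤ PN ≤ 0.950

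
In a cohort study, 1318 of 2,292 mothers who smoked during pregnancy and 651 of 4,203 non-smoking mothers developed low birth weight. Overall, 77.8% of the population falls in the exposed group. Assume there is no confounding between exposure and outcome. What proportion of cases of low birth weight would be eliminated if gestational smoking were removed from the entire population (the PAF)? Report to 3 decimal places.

PAF ≈ 0.678

p₁ = P(outcome | exposed) = 1318/2292 = 0.57504
p₀ = P(outcome | unexposed) = 651/4203 = 0.15489
Overall risk P(Y=1) = π·p₁ + (1−π)·p₀ = 0.778×0.57504 + 0.222×0.15489 = 0.48177.
Under exogeneity, PAF = [P(Y=1) − p₀] / P(Y=1).
PAF = (0.48177 − 0.15489) / 0.48177 ≈ 0.6785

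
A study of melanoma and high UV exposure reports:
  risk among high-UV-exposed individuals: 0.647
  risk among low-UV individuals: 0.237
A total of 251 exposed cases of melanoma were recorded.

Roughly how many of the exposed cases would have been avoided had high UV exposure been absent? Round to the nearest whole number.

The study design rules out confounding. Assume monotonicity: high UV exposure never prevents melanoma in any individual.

Let p₁ = 0.647, p₀ = 0.237.
PN = (p₁ − p₀)/p₁ = (0.647 − 0.237) / 0.647 ≈ 0.63369.
Attributable cases ≈ PN × (exposed cases) = 0.63369 × 251 ≈ 159.06.

about 159 cases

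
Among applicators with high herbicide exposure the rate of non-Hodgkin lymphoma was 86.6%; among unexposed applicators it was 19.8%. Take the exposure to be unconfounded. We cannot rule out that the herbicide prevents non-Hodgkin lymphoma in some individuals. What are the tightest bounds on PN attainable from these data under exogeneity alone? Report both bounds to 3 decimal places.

p₁ = 0.866, p₀ = 0.198.
Under exogeneity alone the bounds on PN are max{0,(p₁−p₀)/p₁} ≤ PN ≤ min{1,(1−p₀)/p₁}.
  lower = (p₁ − p₀)/p₁ = 0.668 / 0.866 ≈ 0.7714
  upper = min{1, (1 − p₀)/p₁} = 0.802 / 0.866 ≈ 0.9261

0.771 ≤ PN ≤ 0.926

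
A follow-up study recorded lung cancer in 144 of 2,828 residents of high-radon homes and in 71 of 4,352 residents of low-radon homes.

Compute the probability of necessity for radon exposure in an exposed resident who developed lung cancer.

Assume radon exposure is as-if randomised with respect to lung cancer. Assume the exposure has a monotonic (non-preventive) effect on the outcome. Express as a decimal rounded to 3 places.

p₁ = P(outcome | exposed) = 144/2828 = 0.050919
p₀ = P(outcome | unexposed) = 71/4352 = 0.016314
Under exogeneity and monotonicity, PN = (p₁ − p₀) / p₁.
PN = (0.050919 − 0.016314) / 0.050919 = 0.034605 / 0.050919 ≈ 0.6796

PN ≈ 0.680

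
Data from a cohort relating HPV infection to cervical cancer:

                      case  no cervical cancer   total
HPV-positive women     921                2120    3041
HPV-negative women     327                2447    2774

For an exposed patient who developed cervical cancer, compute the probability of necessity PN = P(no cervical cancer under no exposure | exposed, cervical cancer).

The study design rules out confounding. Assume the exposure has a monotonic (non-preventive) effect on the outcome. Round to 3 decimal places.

PN ≈ 0.611

p₁ = P(outcome | exposed) = 921/3041 = 0.30286
p₀ = P(outcome | unexposed) = 327/2774 = 0.11788
Under exogeneity and monotonicity, PN = (p₁ − p₀)/p₁.
PN = (0.30286 − 0.11788) / 0.30286 ≈ 0.6108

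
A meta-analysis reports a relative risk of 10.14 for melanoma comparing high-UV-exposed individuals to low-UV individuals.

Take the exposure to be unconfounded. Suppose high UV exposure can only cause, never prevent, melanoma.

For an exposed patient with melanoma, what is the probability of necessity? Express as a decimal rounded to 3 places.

PN ≈ 0.901

Under exogeneity and monotonicity, PN = (RR − 1) / RR = 1 − 1/RR.
PN = (10.14 − 1) / 10.14 = 9.14 / 10.14 ≈ 0.9014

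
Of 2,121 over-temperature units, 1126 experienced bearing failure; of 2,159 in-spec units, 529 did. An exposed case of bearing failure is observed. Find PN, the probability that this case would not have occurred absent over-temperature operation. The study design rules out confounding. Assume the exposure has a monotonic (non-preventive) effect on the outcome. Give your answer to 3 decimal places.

PN ≈ 0.538

p₁ = P(outcome | exposed) = 1126/2121 = 0.53088
p₀ = P(outcome | unexposed) = 529/2159 = 0.24502
Under exogeneity and monotonicity, PN = (p₁ − p₀) / p₁.
PN = (0.53088 − 0.24502) / 0.53088 = 0.28586 / 0.53088 ≈ 0.5385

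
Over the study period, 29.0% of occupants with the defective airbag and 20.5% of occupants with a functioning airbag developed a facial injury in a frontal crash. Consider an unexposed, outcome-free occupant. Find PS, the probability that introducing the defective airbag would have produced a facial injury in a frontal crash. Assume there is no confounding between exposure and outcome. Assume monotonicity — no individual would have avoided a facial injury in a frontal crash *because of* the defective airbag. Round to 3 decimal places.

PS ≈ 0.107

p₁ = 0.29, p₀ = 0.205.
Under exogeneity and monotonicity, PS = (p₁ − p₀) / (1 − p₀).
PS = (0.29 − 0.205) / (1 − 0.205) = 0.085 / 0.795 ≈ 0.1069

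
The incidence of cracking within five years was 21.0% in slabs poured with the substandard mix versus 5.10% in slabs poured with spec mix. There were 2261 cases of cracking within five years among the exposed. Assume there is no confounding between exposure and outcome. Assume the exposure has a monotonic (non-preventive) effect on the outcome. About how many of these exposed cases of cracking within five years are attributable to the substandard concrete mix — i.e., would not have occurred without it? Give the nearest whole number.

p₁ = 0.21, p₀ = 0.051.
PN = (p₁ − p₀)/p₁ = (0.21 − 0.051) / 0.21 ≈ 0.75714.
Attributable cases ≈ PN × (exposed cases) = 0.75714 × 2261 ≈ 1711.90.

about 1712 cases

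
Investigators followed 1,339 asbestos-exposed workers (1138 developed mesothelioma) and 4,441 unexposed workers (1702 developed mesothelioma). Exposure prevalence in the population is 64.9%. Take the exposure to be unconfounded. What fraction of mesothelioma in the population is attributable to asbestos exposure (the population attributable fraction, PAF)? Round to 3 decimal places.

PAF ≈ 0.441

p₁ = P(outcome | exposed) = 1138/1339 = 0.84989
p₀ = P(outcome | unexposed) = 1702/4441 = 0.38325
Overall risk P(Y=1) = π·p₁ + (1−π)·p₀ = 0.649×0.84989 + 0.351×0.38325 = 0.6861.
Under exogeneity, PAF = [P(Y=1) − p₀] / P(Y=1).
PAF = (0.6861 − 0.38325) / 0.6861 ≈ 0.4414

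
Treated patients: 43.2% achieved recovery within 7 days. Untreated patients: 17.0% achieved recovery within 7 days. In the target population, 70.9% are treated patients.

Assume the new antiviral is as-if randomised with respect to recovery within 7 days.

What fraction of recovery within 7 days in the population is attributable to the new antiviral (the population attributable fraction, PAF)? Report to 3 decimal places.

p₁ = 0.432, p₀ = 0.17.
Overall risk P(Y=1) = π·p₁ + (1−π)·p₀ = 0.709×0.432 + 0.291×0.17 = 0.35576.
Under exogeneity, PAF = [P(Y=1) − p₀] / P(Y=1).
PAF = (0.35576 − 0.17) / 0.35576 ≈ 0.5221

PAF ≈ 0.522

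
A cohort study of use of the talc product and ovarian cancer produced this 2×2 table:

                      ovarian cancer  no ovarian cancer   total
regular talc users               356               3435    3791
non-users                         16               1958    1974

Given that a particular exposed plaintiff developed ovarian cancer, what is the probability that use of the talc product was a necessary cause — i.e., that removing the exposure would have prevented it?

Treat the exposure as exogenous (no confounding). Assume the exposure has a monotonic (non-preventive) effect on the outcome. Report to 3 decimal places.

PN ≈ 0.914

p₁ = P(outcome | exposed) = 356/3791 = 0.093907
p₀ = P(outcome | unexposed) = 16/1974 = 0.0081054
Under exogeneity and monotonicity, PN = (p₁ − p₀)/p₁.
PN = (0.093907 − 0.0081054) / 0.093907 ≈ 0.9137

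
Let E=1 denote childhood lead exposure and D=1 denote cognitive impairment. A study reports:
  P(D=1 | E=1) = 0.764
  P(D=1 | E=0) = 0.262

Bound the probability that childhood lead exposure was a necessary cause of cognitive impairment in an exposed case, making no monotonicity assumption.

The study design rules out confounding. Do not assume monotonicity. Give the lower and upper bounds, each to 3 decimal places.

Let p₁ = 0.764, p₀ = 0.262.
Under exogeneity alone the bounds on PN are max{0,(p₁−p₀)/p₁} ≤ PN ≤ min{1,(1−p₀)/p₁}.
  lower = (p₁ − p₀)/p₁ = 0.502 / 0.764 ≈ 0.6571
  upper = min{1, (1 − p₀)/p₁} = 0.738 / 0.764 ≈ 0.9660

0.657 ≤ PN ≤ 0.966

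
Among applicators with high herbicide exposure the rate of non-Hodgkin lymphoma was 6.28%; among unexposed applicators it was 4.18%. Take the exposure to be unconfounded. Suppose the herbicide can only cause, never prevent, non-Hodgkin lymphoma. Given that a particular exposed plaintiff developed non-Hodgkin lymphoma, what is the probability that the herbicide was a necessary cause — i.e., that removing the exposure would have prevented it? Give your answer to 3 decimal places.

p₁ = 0.0628, p₀ = 0.0418.
Under exogeneity and monotonicity, PN = (p₁ − p₀) / p₁.
PN = (0.0628 − 0.0418) / 0.0628 = 0.021 / 0.0628 ≈ 0.3344

PN ≈ 0.334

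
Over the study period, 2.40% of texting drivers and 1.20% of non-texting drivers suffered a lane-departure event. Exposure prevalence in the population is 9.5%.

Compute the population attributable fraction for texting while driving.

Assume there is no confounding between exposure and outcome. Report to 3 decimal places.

p₁ = 0.024, p₀ = 0.012.
Overall risk P(Y=1) = π·p₁ + (1−π)·p₀ = 0.095×0.024 + 0.905×0.012 = 0.01314.
Under exogeneity, PAF = [P(Y=1) − p₀] / P(Y=1).
PAF = (0.01314 − 0.012) / 0.01314 ≈ 0.0868

PAF ≈ 0.087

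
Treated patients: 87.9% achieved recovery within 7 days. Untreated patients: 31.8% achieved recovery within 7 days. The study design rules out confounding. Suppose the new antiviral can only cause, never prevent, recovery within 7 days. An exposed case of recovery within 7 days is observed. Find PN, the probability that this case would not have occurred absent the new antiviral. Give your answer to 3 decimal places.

p₁ = 0.879, p₀ = 0.318.
Under exogeneity and monotonicity, PN = (p₁ − p₀) / p₁.
PN = (0.879 − 0.318) / 0.879 = 0.561 / 0.879 ≈ 0.6382

PN ≈ 0.638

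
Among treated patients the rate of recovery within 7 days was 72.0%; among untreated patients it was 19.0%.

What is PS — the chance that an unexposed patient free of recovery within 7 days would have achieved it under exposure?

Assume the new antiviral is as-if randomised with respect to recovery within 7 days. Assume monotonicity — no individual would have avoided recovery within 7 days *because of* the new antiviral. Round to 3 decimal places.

PS ≈ 0.654

p₁ = 0.72, p₀ = 0.19.
Under exogeneity and monotonicity, PS = (p₁ − p₀) / (1 − p₀).
PS = (0.72 − 0.19) / (1 − 0.19) = 0.53 / 0.81 ≈ 0.6543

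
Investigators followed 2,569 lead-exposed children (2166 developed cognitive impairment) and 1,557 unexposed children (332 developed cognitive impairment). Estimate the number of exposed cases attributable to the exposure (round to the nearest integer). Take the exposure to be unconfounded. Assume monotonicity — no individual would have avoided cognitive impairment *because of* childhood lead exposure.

about 1618 cases

p₁ = P(outcome | exposed) = 2166/2569 = 0.84313
p₀ = P(outcome | unexposed) = 332/1557 = 0.21323
PN = (p₁ − p₀)/p₁ = (0.84313 − 0.21323) / 0.84313 ≈ 0.74710.
Attributable cases ≈ PN × (exposed cases) = 0.74710 × 2166 ≈ 1618.21.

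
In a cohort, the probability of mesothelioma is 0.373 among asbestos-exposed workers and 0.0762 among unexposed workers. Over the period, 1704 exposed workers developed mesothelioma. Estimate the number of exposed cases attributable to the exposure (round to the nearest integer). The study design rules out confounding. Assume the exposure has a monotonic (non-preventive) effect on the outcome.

about 1356 cases

Let p₁ = 0.373, p₀ = 0.0762.
PN = (p₁ − p₀)/p₁ = (0.373 − 0.0762) / 0.373 ≈ 0.79571.
Attributable cases ≈ PN × (exposed cases) = 0.79571 × 1704 ≈ 1355.89.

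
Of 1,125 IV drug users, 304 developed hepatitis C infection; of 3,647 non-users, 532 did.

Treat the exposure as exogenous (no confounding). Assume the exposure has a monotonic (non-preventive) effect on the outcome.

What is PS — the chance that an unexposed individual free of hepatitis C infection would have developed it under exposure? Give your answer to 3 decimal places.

p₁ = P(outcome | exposed) = 304/1125 = 0.27022
p₀ = P(outcome | unexposed) = 532/3647 = 0.14587
Under exogeneity and monotonicity, PS = (p₁ − p₀) / (1 − p₀).
PS = (0.27022 − 0.14587) / (1 − 0.14587) = 0.12435 / 0.85413 ≈ 0.1456

PS ≈ 0.146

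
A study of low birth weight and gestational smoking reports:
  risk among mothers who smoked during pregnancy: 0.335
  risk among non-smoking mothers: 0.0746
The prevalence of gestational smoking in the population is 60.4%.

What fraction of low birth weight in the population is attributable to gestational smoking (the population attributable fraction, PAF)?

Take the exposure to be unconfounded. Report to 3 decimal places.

PAF ≈ 0.678

Let p₁ = 0.335, p₀ = 0.0746.
Overall risk P(Y=1) = π·p₁ + (1−π)·p₀ = 0.604×0.335 + 0.396×0.0746 = 0.23188.
Under exogeneity, PAF = [P(Y=1) − p₀] / P(Y=1).
PAF = (0.23188 − 0.0746) / 0.23188 ≈ 0.6783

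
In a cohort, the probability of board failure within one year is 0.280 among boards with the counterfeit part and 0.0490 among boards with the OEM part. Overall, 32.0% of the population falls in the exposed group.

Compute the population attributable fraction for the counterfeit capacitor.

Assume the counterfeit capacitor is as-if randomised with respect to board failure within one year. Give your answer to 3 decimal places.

PAF ≈ 0.601

Let p₁ = 0.28, p₀ = 0.049.
Overall risk P(Y=1) = π·p₁ + (1−π)·p₀ = 0.32×0.28 + 0.68×0.049 = 0.12292.
Under exogeneity, PAF = [P(Y=1) − p₀] / P(Y=1).
PAF = (0.12292 − 0.049) / 0.12292 ≈ 0.6014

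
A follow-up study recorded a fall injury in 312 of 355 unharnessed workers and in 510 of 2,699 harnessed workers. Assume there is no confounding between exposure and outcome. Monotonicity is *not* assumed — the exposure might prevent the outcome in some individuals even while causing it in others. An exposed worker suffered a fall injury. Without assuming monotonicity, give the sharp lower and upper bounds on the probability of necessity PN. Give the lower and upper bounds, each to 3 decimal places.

p₁ = P(outcome | exposed) = 312/355 = 0.87887
p₀ = P(outcome | unexposed) = 510/2699 = 0.18896
Under exogeneity alone the bounds on PN are max{0,(p₁−p₀)/p₁} ≤ PN ≤ min{1,(1−p₀)/p₁}.
  lower = (p₁ − p₀)/p₁ = 0.68991 / 0.87887 ≈ 0.7850
  upper = min{1, (1 − p₀)/p₁} = 0.81104 / 0.87887 ≈ 0.9228

0.785 ≤ PN ≤ 0.923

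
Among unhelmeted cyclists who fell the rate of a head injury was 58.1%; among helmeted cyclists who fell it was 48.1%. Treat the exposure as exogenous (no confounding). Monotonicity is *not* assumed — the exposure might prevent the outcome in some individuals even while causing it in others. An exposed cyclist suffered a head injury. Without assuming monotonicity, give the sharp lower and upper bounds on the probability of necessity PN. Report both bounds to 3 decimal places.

p₁ = 0.581, p₀ = 0.481.
Under exogeneity alone the bounds on PN are max{0,(p₁−p₀)/p₁} ≤ PN ≤ min{1,(1−p₀)/p₁}.
  lower = (p₁ − p₀)/p₁ = 0.1 / 0.581 ≈ 0.1721
  upper = min{1, (1 − p₀)/p₁} = 0.519 / 0.581 ≈ 0.8933

0.172 ≤ PN ≤ 0.893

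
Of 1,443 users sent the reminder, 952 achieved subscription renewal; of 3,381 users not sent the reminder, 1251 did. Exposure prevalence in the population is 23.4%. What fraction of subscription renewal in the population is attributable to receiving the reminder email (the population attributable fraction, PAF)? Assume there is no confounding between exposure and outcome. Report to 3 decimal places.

p₁ = P(outcome | exposed) = 952/1443 = 0.65974
p₀ = P(outcome | unexposed) = 1251/3381 = 0.37001
Overall risk P(Y=1) = π·p₁ + (1−π)·p₀ = 0.234×0.65974 + 0.766×0.37001 = 0.43781.
Under exogeneity, PAF = [P(Y=1) − p₀] / P(Y=1).
PAF = (0.43781 − 0.37001) / 0.43781 ≈ 0.1549

PAF ≈ 0.155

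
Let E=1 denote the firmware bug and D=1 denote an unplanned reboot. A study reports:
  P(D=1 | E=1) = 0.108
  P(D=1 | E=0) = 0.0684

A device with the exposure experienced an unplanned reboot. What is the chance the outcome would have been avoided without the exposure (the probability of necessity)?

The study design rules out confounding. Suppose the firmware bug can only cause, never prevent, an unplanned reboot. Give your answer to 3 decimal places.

PN ≈ 0.367

Let p₁ = 0.108, p₀ = 0.0684.
Under exogeneity and monotonicity, PN = (p₁ − p₀) / p₁.
PN = (0.108 − 0.0684) / 0.108 = 0.0396 / 0.108 ≈ 0.3667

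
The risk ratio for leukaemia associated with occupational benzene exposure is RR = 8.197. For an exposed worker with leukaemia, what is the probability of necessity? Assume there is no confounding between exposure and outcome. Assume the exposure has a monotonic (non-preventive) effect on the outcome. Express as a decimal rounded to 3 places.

Under exogeneity and monotonicity, PN = (RR − 1) / RR = 1 − 1/RR.
PN = (8.197 − 1) / 8.197 = 7.197 / 8.197 ≈ 0.8780

PN ≈ 0.878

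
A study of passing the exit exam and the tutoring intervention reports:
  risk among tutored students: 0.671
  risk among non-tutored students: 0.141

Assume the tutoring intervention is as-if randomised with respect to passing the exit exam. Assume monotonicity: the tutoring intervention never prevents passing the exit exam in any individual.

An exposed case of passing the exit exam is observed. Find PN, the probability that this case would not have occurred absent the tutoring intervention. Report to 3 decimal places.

PN ≈ 0.790

Let p₁ = 0.671, p₀ = 0.141.
Under exogeneity and monotonicity, PN = (p₁ − p₀) / p₁.
PN = (0.671 − 0.141) / 0.671 = 0.53 / 0.671 ≈ 0.7899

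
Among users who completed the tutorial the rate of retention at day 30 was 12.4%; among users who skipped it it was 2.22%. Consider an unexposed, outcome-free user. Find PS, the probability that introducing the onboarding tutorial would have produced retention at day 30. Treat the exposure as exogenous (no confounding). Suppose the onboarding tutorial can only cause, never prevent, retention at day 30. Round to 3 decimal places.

PS ≈ 0.104

p₁ = 0.124, p₀ = 0.0222.
Under exogeneity and monotonicity, PS = (p₁ − p₀) / (1 − p₀).
PS = (0.124 − 0.0222) / (1 − 0.0222) = 0.1018 / 0.9778 ≈ 0.1041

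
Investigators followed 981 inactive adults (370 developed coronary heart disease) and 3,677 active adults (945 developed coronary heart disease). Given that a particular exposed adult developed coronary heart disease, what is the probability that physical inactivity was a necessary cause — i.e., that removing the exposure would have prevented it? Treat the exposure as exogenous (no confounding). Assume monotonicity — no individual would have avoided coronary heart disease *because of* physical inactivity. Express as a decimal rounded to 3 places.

p₁ = P(outcome | exposed) = 370/981 = 0.37717
p₀ = P(outcome | unexposed) = 945/3677 = 0.257
Under exogeneity and monotonicity, PN = (p₁ − p₀) / p₁.
PN = (0.37717 − 0.257) / 0.37717 = 0.12016 / 0.37717 ≈ 0.3186

PN ≈ 0.319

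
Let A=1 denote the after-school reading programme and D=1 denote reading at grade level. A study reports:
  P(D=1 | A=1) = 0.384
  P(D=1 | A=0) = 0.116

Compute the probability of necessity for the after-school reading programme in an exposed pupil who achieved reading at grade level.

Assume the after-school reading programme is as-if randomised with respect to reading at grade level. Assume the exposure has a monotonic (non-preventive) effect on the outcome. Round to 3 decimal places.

PN ≈ 0.698

Let p₁ = 0.384, p₀ = 0.116.
Under exogeneity and monotonicity, PN = (p₁ − p₀) / p₁.
PN = (0.384 − 0.116) / 0.384 = 0.268 / 0.384 ≈ 0.6979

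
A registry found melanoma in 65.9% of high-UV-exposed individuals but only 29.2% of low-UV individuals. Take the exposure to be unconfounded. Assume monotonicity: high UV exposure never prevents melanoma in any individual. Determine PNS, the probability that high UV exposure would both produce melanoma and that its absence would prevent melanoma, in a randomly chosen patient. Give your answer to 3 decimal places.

PNS ≈ 0.367

p₁ = 0.659, p₀ = 0.292.
Under exogeneity and monotonicity, PNS = p₁ − p₀.
PNS = 0.659 − 0.292 = 0.367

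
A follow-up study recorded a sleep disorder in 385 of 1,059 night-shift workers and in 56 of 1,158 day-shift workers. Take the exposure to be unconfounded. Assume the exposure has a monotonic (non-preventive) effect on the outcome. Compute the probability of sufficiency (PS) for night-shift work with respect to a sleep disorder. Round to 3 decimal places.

PS ≈ 0.331

p₁ = P(outcome | exposed) = 385/1059 = 0.36355
p₀ = P(outcome | unexposed) = 56/1158 = 0.048359
Under exogeneity and monotonicity, PS = (p₁ − p₀) / (1 − p₀).
PS = (0.36355 − 0.048359) / (1 − 0.048359) = 0.31519 / 0.95164 ≈ 0.3312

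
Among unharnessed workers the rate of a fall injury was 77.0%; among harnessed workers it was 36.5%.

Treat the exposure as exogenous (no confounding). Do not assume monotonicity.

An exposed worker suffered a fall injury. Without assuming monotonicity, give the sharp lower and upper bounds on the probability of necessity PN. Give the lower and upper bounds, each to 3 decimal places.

p₁ = 0.77, p₀ = 0.365.
Under exogeneity alone the bounds on PN are max{0,(p₁−p₀)/p₁} ≤ PN ≤ min{1,(1−p₀)/p₁}.
  lower = (p₁ − p₀)/p₁ = 0.405 / 0.77 ≈ 0.5260
  upper = min{1, (1 − p₀)/p₁} = 0.635 / 0.77 ≈ 0.8247

0.526 ≤ PN ≤ 0.825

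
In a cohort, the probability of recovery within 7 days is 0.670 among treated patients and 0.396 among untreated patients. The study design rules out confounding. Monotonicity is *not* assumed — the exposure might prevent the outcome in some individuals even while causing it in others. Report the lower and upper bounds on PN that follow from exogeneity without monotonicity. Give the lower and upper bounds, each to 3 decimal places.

0.409 ≤ PN ≤ 0.901

Let p₁ = 0.67, p₀ = 0.396.
Under exogeneity alone the bounds on PN are max{0,(p₁−p₀)/p₁} ≤ PN ≤ min{1,(1−p₀)/p₁}.
  lower = (p₁ − p₀)/p₁ = 0.274 / 0.67 ≈ 0.4090
  upper = min{1, (1 − p₀)/p₁} = 0.604 / 0.67 ≈ 0.9015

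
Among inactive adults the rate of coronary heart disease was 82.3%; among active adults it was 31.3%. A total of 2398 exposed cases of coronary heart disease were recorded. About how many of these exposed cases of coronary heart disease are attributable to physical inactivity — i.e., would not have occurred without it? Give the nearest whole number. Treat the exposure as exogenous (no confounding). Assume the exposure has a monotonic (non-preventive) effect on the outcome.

about 1486 cases

p₁ = 0.823, p₀ = 0.313.
PN = (p₁ − p₀)/p₁ = (0.823 − 0.313) / 0.823 ≈ 0.61968.
Attributable cases ≈ PN × (exposed cases) = 0.61968 × 2398 ≈ 1486.00.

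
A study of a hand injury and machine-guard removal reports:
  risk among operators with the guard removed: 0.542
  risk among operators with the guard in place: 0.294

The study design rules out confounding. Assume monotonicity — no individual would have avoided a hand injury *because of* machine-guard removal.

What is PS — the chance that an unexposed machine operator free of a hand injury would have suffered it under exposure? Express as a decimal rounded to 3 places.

PS ≈ 0.351

Let p₁ = 0.542, p₀ = 0.294.
Under exogeneity and monotonicity, PS = (p₁ − p₀) / (1 − p₀).
PS = (0.542 − 0.294) / (1 − 0.294) = 0.248 / 0.706 ≈ 0.3513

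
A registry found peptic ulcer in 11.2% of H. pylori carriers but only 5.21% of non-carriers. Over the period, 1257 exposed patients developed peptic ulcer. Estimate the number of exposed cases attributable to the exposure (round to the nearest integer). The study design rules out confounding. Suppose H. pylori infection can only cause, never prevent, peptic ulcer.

p₁ = 0.112, p₀ = 0.0521.
PN = (p₁ − p₀)/p₁ = (0.112 − 0.0521) / 0.112 ≈ 0.53482.
Attributable cases ≈ PN × (exposed cases) = 0.53482 × 1257 ≈ 672.27.

about 672 cases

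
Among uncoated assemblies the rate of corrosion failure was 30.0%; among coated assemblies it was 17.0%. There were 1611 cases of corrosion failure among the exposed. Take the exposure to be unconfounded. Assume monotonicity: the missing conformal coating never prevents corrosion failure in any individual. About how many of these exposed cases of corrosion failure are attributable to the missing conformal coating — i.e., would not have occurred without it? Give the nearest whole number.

about 698 cases

p₁ = 0.3, p₀ = 0.17.
PN = (p₁ − p₀)/p₁ = (0.3 − 0.17) / 0.3 ≈ 0.43333.
Attributable cases ≈ PN × (exposed cases) = 0.43333 × 1611 ≈ 698.10.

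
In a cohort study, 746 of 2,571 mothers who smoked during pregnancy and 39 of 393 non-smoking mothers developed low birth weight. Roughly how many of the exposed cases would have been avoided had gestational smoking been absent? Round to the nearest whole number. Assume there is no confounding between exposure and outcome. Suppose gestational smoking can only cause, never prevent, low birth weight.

about 491 cases

p₁ = P(outcome | exposed) = 746/2571 = 0.29016
p₀ = P(outcome | unexposed) = 39/393 = 0.099237
PN = (p₁ − p₀)/p₁ = (0.29016 − 0.099237) / 0.29016 ≈ 0.65799.
Attributable cases ≈ PN × (exposed cases) = 0.65799 × 746 ≈ 490.86.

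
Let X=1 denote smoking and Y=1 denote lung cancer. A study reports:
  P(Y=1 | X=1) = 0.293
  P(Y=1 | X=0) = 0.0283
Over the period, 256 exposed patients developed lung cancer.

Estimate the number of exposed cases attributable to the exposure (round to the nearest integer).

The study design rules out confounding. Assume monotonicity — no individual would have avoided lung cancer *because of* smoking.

about 231 cases

Let p₁ = 0.293, p₀ = 0.0283.
PN = (p₁ − p₀)/p₁ = (0.293 − 0.0283) / 0.293 ≈ 0.90341.
Attributable cases ≈ PN × (exposed cases) = 0.90341 × 256 ≈ 231.27.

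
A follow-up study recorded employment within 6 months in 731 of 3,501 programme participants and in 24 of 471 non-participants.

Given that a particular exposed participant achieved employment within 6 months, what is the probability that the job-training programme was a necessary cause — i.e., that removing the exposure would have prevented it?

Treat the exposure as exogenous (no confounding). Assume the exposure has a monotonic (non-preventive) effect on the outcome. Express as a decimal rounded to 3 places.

PN ≈ 0.756

p₁ = P(outcome | exposed) = 731/3501 = 0.2088
p₀ = P(outcome | unexposed) = 24/471 = 0.050955
Under exogeneity and monotonicity, PN = (p₁ − p₀) / p₁.
PN = (0.2088 − 0.050955) / 0.2088 = 0.15784 / 0.2088 ≈ 0.7560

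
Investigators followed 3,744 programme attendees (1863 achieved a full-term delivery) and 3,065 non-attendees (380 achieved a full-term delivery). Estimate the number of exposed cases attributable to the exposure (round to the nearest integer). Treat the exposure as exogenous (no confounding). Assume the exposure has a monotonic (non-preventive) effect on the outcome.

p₁ = P(outcome | exposed) = 1863/3744 = 0.4976
p₀ = P(outcome | unexposed) = 380/3065 = 0.12398
PN = (p₁ − p₀)/p₁ = (0.4976 − 0.12398) / 0.4976 ≈ 0.75084.
Attributable cases ≈ PN × (exposed cases) = 0.75084 × 1863 ≈ 1398.82.

about 1399 cases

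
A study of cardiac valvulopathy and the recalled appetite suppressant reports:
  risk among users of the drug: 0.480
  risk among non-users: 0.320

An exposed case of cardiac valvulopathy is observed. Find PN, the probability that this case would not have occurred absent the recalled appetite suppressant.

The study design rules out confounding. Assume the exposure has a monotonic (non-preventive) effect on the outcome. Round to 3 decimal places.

Let p₁ = 0.48, p₀ = 0.32.
Under exogeneity and monotonicity, PN = (p₁ − p₀) / p₁.
PN = (0.48 − 0.32) / 0.48 = 0.16 / 0.48 ≈ 0.3333

PN ≈ 0.333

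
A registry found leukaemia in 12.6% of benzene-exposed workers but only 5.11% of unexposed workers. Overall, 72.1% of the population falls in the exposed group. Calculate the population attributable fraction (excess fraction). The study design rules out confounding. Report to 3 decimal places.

p₁ = 0.126, p₀ = 0.0511.
Overall risk P(Y=1) = π·p₁ + (1−π)·p₀ = 0.721×0.126 + 0.279×0.0511 = 0.1051.
Under exogeneity, PAF = [P(Y=1) − p₀] / P(Y=1).
PAF = (0.1051 − 0.0511) / 0.1051 ≈ 0.5138

PAF ≈ 0.514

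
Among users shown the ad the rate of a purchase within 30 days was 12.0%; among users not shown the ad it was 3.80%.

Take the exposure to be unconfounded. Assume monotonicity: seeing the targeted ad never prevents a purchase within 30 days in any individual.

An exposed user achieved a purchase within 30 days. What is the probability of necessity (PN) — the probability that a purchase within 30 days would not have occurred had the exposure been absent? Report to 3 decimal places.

PN ≈ 0.683

p₁ = 0.12, p₀ = 0.038.
Under exogeneity and monotonicity, PN = (p₁ − p₀) / p₁.
PN = (0.12 − 0.038) / 0.12 = 0.082 / 0.12 ≈ 0.6833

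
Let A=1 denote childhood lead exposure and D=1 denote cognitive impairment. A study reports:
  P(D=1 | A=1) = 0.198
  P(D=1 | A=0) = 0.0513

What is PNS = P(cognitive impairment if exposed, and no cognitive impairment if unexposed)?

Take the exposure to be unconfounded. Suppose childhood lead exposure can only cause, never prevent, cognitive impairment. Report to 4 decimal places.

PNS ≈ 0.1467

Let p₁ = 0.198, p₀ = 0.0513.
Under exogeneity and monotonicity, PNS = p₁ − p₀.
PNS = 0.198 − 0.0513 = 0.1467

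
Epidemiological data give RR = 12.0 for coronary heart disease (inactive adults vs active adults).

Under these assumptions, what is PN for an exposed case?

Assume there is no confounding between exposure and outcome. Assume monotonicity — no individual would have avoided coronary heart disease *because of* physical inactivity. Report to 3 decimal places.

Under exogeneity and monotonicity, PN = (RR − 1) / RR = 1 − 1/RR.
PN = (12.0 − 1) / 12.0 = 11 / 12.0 ≈ 0.9167

PN ≈ 0.917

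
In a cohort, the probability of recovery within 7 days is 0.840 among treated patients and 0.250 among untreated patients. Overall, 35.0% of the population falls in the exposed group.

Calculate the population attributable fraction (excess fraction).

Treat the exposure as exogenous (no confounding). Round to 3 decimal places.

PAF ≈ 0.452

Let p₁ = 0.84, p₀ = 0.25.
Overall risk P(Y=1) = π·p₁ + (1−π)·p₀ = 0.35×0.84 + 0.65×0.25 = 0.4565.
Under exogeneity, PAF = [P(Y=1) − p₀] / P(Y=1).
PAF = (0.4565 − 0.25) / 0.4565 ≈ 0.4524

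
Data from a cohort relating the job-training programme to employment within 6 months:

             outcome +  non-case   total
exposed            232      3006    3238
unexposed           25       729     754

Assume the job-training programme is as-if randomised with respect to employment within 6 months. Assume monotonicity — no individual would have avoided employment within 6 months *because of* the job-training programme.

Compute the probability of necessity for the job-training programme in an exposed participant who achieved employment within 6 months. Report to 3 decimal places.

p₁ = P(outcome | exposed) = 232/3238 = 0.071649
p₀ = P(outcome | unexposed) = 25/754 = 0.033156
Under exogeneity and monotonicity, PN = (p₁ − p₀)/p₁.
PN = (0.071649 − 0.033156) / 0.071649 ≈ 0.5372

PN ≈ 0.537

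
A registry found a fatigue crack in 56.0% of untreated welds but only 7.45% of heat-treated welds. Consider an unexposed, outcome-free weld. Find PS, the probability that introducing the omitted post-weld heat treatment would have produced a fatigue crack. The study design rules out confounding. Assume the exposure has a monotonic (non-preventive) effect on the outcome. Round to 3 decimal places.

PS ≈ 0.525

p₁ = 0.56, p₀ = 0.0745.
Under exogeneity and monotonicity, PS = (p₁ − p₀) / (1 − p₀).
PS = (0.56 − 0.0745) / (1 − 0.0745) = 0.4855 / 0.9255 ≈ 0.5246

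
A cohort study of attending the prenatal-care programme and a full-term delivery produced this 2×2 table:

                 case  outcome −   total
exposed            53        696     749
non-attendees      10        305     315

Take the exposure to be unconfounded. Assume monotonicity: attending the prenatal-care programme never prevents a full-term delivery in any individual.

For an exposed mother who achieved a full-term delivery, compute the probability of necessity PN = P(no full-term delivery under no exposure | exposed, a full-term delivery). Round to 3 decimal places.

p₁ = P(outcome | exposed) = 53/749 = 0.070761
p₀ = P(outcome | unexposed) = 10/315 = 0.031746
Under exogeneity and monotonicity, PN = (p₁ − p₀)/p₁.
PN = (0.070761 − 0.031746) / 0.070761 ≈ 0.5514

PN ≈ 0.551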